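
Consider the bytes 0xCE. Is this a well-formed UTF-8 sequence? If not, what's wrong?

invalid (sequence truncated)

Leading byte 0xCE = 11001110 → 2-byte form, but only 1 byte is present.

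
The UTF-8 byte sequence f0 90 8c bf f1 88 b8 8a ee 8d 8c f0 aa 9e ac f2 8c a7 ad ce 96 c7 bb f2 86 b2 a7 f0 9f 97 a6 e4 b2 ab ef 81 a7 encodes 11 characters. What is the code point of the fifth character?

U+8C9ED

Offset 0: leading byte 0xF0 = 11110000 → 4-byte char #1 = F0 90 8C BF.
Offset 4: leading byte 0xF1 = 11110001 → 4-byte char #2 = F1 88 B8 8A.
Offset 8: leading byte 0xEE = 11101110 → 3-byte char #3 = EE 8D 8C.
Offset 11: leading byte 0xF0 = 11110000 → 4-byte char #4 = F0 AA 9E AC.
Offset 15: leading byte 0xF2 = 11110010 → 4-byte char #5 = F2 8C A7 AD.
Leading byte 0xF2 = 11110010 matches 11110xxx → 4-byte sequence.
Byte 1: 0xF2 = 11110010, payload 010 (3 bits).
Byte 2: 0x8C = 10001100 (10xxxxxx ✓), payload 001100.
Byte 3: 0xA7 = 10100111 (10xxxxxx ✓), payload 100111.
Byte 4: 0xAD = 10101101 (10xxxxxx ✓), payload 101101.
Concatenate: 010001100100111101101 = 0x8C9ED (21 bits → U+8C9ED).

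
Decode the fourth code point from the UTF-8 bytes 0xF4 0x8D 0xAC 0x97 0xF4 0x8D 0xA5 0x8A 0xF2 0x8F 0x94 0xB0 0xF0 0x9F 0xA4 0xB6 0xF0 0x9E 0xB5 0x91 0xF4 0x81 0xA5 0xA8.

Offset 0: leading byte 0xF4 = 11110100 → 4-byte char #1 = F4 8D AC 97.
Offset 4: leading byte 0xF4 = 11110100 → 4-byte char #2 = F4 8D A5 8A.
Offset 8: leading byte 0xF2 = 11110010 → 4-byte char #3 = F2 8F 94 B0.
Offset 12: leading byte 0xF0 = 11110000 → 4-byte char #4 = F0 9F A4 B6.
Leading byte 0xF0 = 11110000 matches 11110xxx → 4-byte sequence.
Byte 1: 0xF0 = 11110000, payload 000 (3 bits).
Byte 2: 0x9F = 10011111 (10xxxxxx ✓), payload 011111.
Byte 3: 0xA4 = 10100100 (10xxxxxx ✓), payload 100100.
Byte 4: 0xB6 = 10110110 (10xxxxxx ✓), payload 110110.
Concatenate: 000011111100100110110 = 0x1F936 (21 bits → U+1F936).

U+1F936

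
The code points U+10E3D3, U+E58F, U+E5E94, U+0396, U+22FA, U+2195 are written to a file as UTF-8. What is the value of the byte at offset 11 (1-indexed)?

1-indexed offset 11 is 0-indexed offset 10.
U+10E3D3 → 4-byte form F4 8E 8F 93 at offsets 0–3.
U+E58F → 3-byte form EE 96 8F at offsets 4–6.
U+E5E94 → 4-byte form F3 A5 BA 94 at offsets 7–10.
Offset 10 falls in char 3's range; it's byte 4 of F3 A5 BA 94 = 0x94.

0x94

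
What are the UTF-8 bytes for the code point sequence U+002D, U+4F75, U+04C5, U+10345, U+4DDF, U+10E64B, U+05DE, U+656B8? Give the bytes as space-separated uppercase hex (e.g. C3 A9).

U+002D: 1-byte form → 2D.
U+4F75: 3-byte form → E4 BD B5.
U+04C5: 2-byte form → D3 85.
U+10345: 4-byte form → F0 90 8D 85.
U+4DDF: 3-byte form → E4 B7 9F.
U+10E64B: 4-byte form → F4 8E 99 8B.
U+05DE: 2-byte form → D7 9E.
U+656B8: 4-byte form → F1 A5 9A B8.
Concatenated (23 bytes): 2D E4 BD B5 D3 85 F0 90 8D 85 E4 B7 9F F4 8E 99 8B D7 9E F1 A5 9A B8.

2D E4 BD B5 D3 85 F0 90 8D 85 E4 B7 9F F4 8E 99 8B D7 9E F1 A5 9A B8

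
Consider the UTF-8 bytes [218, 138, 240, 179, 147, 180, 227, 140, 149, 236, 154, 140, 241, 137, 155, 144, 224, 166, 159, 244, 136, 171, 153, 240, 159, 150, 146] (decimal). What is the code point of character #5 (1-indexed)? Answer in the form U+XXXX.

Offset 0: leading byte 0xDA = 11011010 → 2-byte char #1 = DA 8A.
Offset 2: leading byte 0xF0 = 11110000 → 4-byte char #2 = F0 B3 93 B4.
Offset 6: leading byte 0xE3 = 11100011 → 3-byte char #3 = E3 8C 95.
Offset 9: leading byte 0xEC = 11101100 → 3-byte char #4 = EC 9A 8C.
Offset 12: leading byte 0xF1 = 11110001 → 4-byte char #5 = F1 89 9B 90.
Leading byte 0xF1 = 11110001 matches 11110xxx → 4-byte sequence.
Byte 1: 0xF1 = 11110001, payload 001 (3 bits).
Byte 2: 0x89 = 10001001 (10xxxxxx ✓), payload 001001.
Byte 3: 0x9B = 10011011 (10xxxxxx ✓), payload 011011.
Byte 4: 0x90 = 10010000 (10xxxxxx ✓), payload 010000.
Concatenate: 001001001011011010000 = 0x496D0 (21 bits → U+496D0).

U+496D0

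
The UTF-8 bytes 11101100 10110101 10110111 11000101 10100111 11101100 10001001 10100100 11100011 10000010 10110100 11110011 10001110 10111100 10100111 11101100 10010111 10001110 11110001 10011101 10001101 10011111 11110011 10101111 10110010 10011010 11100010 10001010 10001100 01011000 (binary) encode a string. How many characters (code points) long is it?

Byte at offset 0: 0xEC = 11101100 → 3-byte char (#1). Advance 3.
Byte at offset 3: 0xC5 = 11000101 → 2-byte char (#2). Advance 2.
Byte at offset 5: 0xEC = 11101100 → 3-byte char (#3). Advance 3.
Byte at offset 8: 0xE3 = 11100011 → 3-byte char (#4). Advance 3.
Byte at offset 11: 0xF3 = 11110011 → 4-byte char (#5). Advance 4.
Byte at offset 15: 0xEC = 11101100 → 3-byte char (#6). Advance 3.
Byte at offset 18: 0xF1 = 11110001 → 4-byte char (#7). Advance 4.
Byte at offset 22: 0xF3 = 11110011 → 4-byte char (#8). Advance 4.
Byte at offset 26: 0xE2 = 11100010 → 3-byte char (#9). Advance 3.
Byte at offset 29: 0x58 = 01011000 → 1-byte char (#10). Advance 1.
Reached end at offset 30 after 10 code points.

10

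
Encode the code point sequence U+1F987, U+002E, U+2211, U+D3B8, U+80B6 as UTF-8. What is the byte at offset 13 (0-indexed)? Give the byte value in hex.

0xB6

U+1F987 → 4-byte form F0 9F A6 87 at offsets 0–3.
U+002E → 1-byte form 2E at offsets 4–4.
U+2211 → 3-byte form E2 88 91 at offsets 5–7.
U+D3B8 → 3-byte form ED 8E B8 at offsets 8–10.
U+80B6 → 3-byte form E8 82 B6 at offsets 11–13.
Offset 13 falls in char 5's range; it's byte 3 of E8 82 B6 = 0xB6.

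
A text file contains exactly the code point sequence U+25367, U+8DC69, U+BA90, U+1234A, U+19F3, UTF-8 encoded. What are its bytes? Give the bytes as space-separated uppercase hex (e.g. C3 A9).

U+25367: 4-byte form → F0 A5 8D A7.
U+8DC69: 4-byte form → F2 8D B1 A9.
U+BA90: 3-byte form → EB AA 90.
U+1234A: 4-byte form → F0 92 8D 8A.
U+19F3: 3-byte form → E1 A7 B3.
Concatenated (18 bytes): F0 A5 8D A7 F2 8D B1 A9 EB AA 90 F0 92 8D 8A E1 A7 B3.

F0 A5 8D A7 F2 8D B1 A9 EB AA 90 F0 92 8D 8A E1 A7 B3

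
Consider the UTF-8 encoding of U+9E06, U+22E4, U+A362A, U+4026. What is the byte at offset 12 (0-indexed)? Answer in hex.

U+9E06 → 3-byte form E9 B8 86 at offsets 0–2.
U+22E4 → 3-byte form E2 8B A4 at offsets 3–5.
U+A362A → 4-byte form F2 A3 98 AA at offsets 6–9.
U+4026 → 3-byte form E4 80 A6 at offsets 10–12.
Offset 12 falls in char 4's range; it's byte 3 of E4 80 A6 = 0xA6.

0xA6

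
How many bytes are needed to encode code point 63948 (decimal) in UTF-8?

U+F9CC = 0xF9CC. UTF-8 uses 1 byte below 0x80, 2 below 0x800, 3 below 0x10000, 4 up to 0x10FFFF. 0xF9CC is in U+0800–U+FFFF → 3 bytes.

3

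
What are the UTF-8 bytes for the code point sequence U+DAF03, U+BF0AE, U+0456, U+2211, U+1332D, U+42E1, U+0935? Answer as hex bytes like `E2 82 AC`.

U+DAF03: 4-byte form → F3 9A BC 83.
U+BF0AE: 4-byte form → F2 BF 82 AE.
U+0456: 2-byte form → D1 96.
U+2211: 3-byte form → E2 88 91.
U+1332D: 4-byte form → F0 93 8C AD.
U+42E1: 3-byte form → E4 8B A1.
U+0935: 3-byte form → E0 A4 B5.
Concatenated (23 bytes): F3 9A BC 83 F2 BF 82 AE D1 96 E2 88 91 F0 93 8C AD E4 8B A1 E0 A4 B5.

F3 9A BC 83 F2 BF 82 AE D1 96 E2 88 91 F0 93 8C AD E4 8B A1 E0 A4 B5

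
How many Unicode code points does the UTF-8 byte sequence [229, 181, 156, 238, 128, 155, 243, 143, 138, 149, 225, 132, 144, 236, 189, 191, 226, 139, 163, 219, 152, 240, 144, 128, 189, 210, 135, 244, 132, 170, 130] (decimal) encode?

10

Byte at offset 0: 0xE5 = 11100101 → 3-byte char (#1). Advance 3.
Byte at offset 3: 0xEE = 11101110 → 3-byte char (#2). Advance 3.
Byte at offset 6: 0xF3 = 11110011 → 4-byte char (#3). Advance 4.
Byte at offset 10: 0xE1 = 11100001 → 3-byte char (#4). Advance 3.
Byte at offset 13: 0xEC = 11101100 → 3-byte char (#5). Advance 3.
Byte at offset 16: 0xE2 = 11100010 → 3-byte char (#6). Advance 3.
Byte at offset 19: 0xDB = 11011011 → 2-byte char (#7). Advance 2.
Byte at offset 21: 0xF0 = 11110000 → 4-byte char (#8). Advance 4.
Byte at offset 25: 0xD2 = 11010010 → 2-byte char (#9). Advance 2.
Byte at offset 27: 0xF4 = 11110100 → 4-byte char (#10). Advance 4.
Reached end at offset 31 after 10 code points.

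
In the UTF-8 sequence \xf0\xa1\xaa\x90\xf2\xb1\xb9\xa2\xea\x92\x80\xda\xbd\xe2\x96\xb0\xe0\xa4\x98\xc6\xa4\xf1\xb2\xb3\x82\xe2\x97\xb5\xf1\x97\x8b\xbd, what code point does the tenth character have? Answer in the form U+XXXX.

U+572FD

Offset 0: leading byte 0xF0 = 11110000 → 4-byte char #1 = F0 A1 AA 90.
Offset 4: leading byte 0xF2 = 11110010 → 4-byte char #2 = F2 B1 B9 A2.
Offset 8: leading byte 0xEA = 11101010 → 3-byte char #3 = EA 92 80.
Offset 11: leading byte 0xDA = 11011010 → 2-byte char #4 = DA BD.
Offset 13: leading byte 0xE2 = 11100010 → 3-byte char #5 = E2 96 B0.
Offset 16: leading byte 0xE0 = 11100000 → 3-byte char #6 = E0 A4 98.
Offset 19: leading byte 0xC6 = 11000110 → 2-byte char #7 = C6 A4.
Offset 21: leading byte 0xF1 = 11110001 → 4-byte char #8 = F1 B2 B3 82.
Offset 25: leading byte 0xE2 = 11100010 → 3-byte char #9 = E2 97 B5.
Offset 28: leading byte 0xF1 = 11110001 → 4-byte char #10 = F1 97 8B BD.
Leading byte 0xF1 = 11110001 matches 11110xxx → 4-byte sequence.
Byte 1: 0xF1 = 11110001, payload 001 (3 bits).
Byte 2: 0x97 = 10010111 (10xxxxxx ✓), payload 010111.
Byte 3: 0x8B = 10001011 (10xxxxxx ✓), payload 001011.
Byte 4: 0xBD = 10111101 (10xxxxxx ✓), payload 111101.
Concatenate: 001010111001011111101 = 0x572FD (21 bits → U+572FD).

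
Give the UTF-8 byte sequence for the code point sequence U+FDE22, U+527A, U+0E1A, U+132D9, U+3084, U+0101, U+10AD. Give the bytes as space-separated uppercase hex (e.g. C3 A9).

U+FDE22: 4-byte form → F3 BD B8 A2.
U+527A: 3-byte form → E5 89 BA.
U+0E1A: 3-byte form → E0 B8 9A.
U+132D9: 4-byte form → F0 93 8B 99.
U+3084: 3-byte form → E3 82 84.
U+0101: 2-byte form → C4 81.
U+10AD: 3-byte form → E1 82 AD.
Concatenated (22 bytes): F3 BD B8 A2 E5 89 BA E0 B8 9A F0 93 8B 99 E3 82 84 C4 81 E1 82 AD.

F3 BD B8 A2 E5 89 BA E0 B8 9A F0 93 8B 99 E3 82 84 C4 81 E1 82 AD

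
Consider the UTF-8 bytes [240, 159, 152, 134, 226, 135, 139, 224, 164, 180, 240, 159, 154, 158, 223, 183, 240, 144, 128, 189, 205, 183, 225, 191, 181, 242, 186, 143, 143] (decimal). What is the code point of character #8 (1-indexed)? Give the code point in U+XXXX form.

Offset 0: leading byte 0xF0 = 11110000 → 4-byte char #1 = F0 9F 98 86.
Offset 4: leading byte 0xE2 = 11100010 → 3-byte char #2 = E2 87 8B.
Offset 7: leading byte 0xE0 = 11100000 → 3-byte char #3 = E0 A4 B4.
Offset 10: leading byte 0xF0 = 11110000 → 4-byte char #4 = F0 9F 9A 9E.
Offset 14: leading byte 0xDF = 11011111 → 2-byte char #5 = DF B7.
Offset 16: leading byte 0xF0 = 11110000 → 4-byte char #6 = F0 90 80 BD.
Offset 20: leading byte 0xCD = 11001101 → 2-byte char #7 = CD B7.
Offset 22: leading byte 0xE1 = 11100001 → 3-byte char #8 = E1 BF B5.
Leading byte 0xE1 = 11100001 matches 1110xxxx → 3-byte sequence.
Byte 1: 0xE1 = 11100001, payload 0001 (4 bits).
Byte 2: 0xBF = 10111111 (10xxxxxx ✓), payload 111111.
Byte 3: 0xB5 = 10110101 (10xxxxxx ✓), payload 110101.
Concatenate: 0001111111110101 = 0x1FF5 (16 bits → U+1FF5).

U+1FF5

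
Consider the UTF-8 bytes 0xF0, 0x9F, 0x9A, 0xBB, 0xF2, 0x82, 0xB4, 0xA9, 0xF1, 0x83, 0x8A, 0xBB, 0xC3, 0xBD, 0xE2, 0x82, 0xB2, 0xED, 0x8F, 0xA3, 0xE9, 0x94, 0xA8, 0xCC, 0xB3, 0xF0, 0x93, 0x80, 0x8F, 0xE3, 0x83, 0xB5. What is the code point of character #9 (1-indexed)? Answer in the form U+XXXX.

Offset 0: leading byte 0xF0 = 11110000 → 4-byte char #1 = F0 9F 9A BB.
Offset 4: leading byte 0xF2 = 11110010 → 4-byte char #2 = F2 82 B4 A9.
Offset 8: leading byte 0xF1 = 11110001 → 4-byte char #3 = F1 83 8A BB.
Offset 12: leading byte 0xC3 = 11000011 → 2-byte char #4 = C3 BD.
Offset 14: leading byte 0xE2 = 11100010 → 3-byte char #5 = E2 82 B2.
Offset 17: leading byte 0xED = 11101101 → 3-byte char #6 = ED 8F A3.
Offset 20: leading byte 0xE9 = 11101001 → 3-byte char #7 = E9 94 A8.
Offset 23: leading byte 0xCC = 11001100 → 2-byte char #8 = CC B3.
Offset 25: leading byte 0xF0 = 11110000 → 4-byte char #9 = F0 93 80 8F.
Leading byte 0xF0 = 11110000 matches 11110xxx → 4-byte sequence.
Byte 1: 0xF0 = 11110000, payload 000 (3 bits).
Byte 2: 0x93 = 10010011 (10xxxxxx ✓), payload 010011.
Byte 3: 0x80 = 10000000 (10xxxxxx ✓), payload 000000.
Byte 4: 0x8F = 10001111 (10xxxxxx ✓), payload 001111.
Concatenate: 000010011000000001111 = 0x1300F (21 bits → U+1300F).

U+1300F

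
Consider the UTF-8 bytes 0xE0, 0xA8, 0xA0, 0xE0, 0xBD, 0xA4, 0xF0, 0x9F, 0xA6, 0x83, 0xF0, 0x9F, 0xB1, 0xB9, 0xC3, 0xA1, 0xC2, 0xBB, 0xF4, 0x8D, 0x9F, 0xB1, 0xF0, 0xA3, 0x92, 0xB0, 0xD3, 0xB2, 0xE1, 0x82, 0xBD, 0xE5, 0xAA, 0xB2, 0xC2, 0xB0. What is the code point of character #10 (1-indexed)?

Offset 0: leading byte 0xE0 = 11100000 → 3-byte char #1 = E0 A8 A0.
Offset 3: leading byte 0xE0 = 11100000 → 3-byte char #2 = E0 BD A4.
Offset 6: leading byte 0xF0 = 11110000 → 4-byte char #3 = F0 9F A6 83.
Offset 10: leading byte 0xF0 = 11110000 → 4-byte char #4 = F0 9F B1 B9.
Offset 14: leading byte 0xC3 = 11000011 → 2-byte char #5 = C3 A1.
Offset 16: leading byte 0xC2 = 11000010 → 2-byte char #6 = C2 BB.
Offset 18: leading byte 0xF4 = 11110100 → 4-byte char #7 = F4 8D 9F B1.
Offset 22: leading byte 0xF0 = 11110000 → 4-byte char #8 = F0 A3 92 B0.
Offset 26: leading byte 0xD3 = 11010011 → 2-byte char #9 = D3 B2.
Offset 28: leading byte 0xE1 = 11100001 → 3-byte char #10 = E1 82 BD.
Leading byte 0xE1 = 11100001 matches 1110xxxx → 3-byte sequence.
Byte 1: 0xE1 = 11100001, payload 0001 (4 bits).
Byte 2: 0x82 = 10000010 (10xxxxxx ✓), payload 000010.
Byte 3: 0xBD = 10111101 (10xxxxxx ✓), payload 111101.
Concatenate: 0001000010111101 = 0x10BD (16 bits → U+10BD).

U+10BD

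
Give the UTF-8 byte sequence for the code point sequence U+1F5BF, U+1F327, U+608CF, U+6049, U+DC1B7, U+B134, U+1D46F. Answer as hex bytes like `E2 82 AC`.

F0 9F 96 BF F0 9F 8C A7 F1 A0 A3 8F E6 81 89 F3 9C 86 B7 EB 84 B4 F0 9D 91 AF

U+1F5BF: 4-byte form → F0 9F 96 BF.
U+1F327: 4-byte form → F0 9F 8C A7.
U+608CF: 4-byte form → F1 A0 A3 8F.
U+6049: 3-byte form → E6 81 89.
U+DC1B7: 4-byte form → F3 9C 86 B7.
U+B134: 3-byte form → EB 84 B4.
U+1D46F: 4-byte form → F0 9D 91 AF.
Concatenated (26 bytes): F0 9F 96 BF F0 9F 8C A7 F1 A0 A3 8F E6 81 89 F3 9C 86 B7 EB 84 B4 F0 9D 91 AF.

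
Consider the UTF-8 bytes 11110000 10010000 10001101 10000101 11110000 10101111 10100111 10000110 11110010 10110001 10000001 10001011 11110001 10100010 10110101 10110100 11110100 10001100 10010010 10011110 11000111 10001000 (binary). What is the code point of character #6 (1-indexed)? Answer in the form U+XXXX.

Offset 0: leading byte 0xF0 = 11110000 → 4-byte char #1 = F0 90 8D 85.
Offset 4: leading byte 0xF0 = 11110000 → 4-byte char #2 = F0 AF A7 86.
Offset 8: leading byte 0xF2 = 11110010 → 4-byte char #3 = F2 B1 81 8B.
Offset 12: leading byte 0xF1 = 11110001 → 4-byte char #4 = F1 A2 B5 B4.
Offset 16: leading byte 0xF4 = 11110100 → 4-byte char #5 = F4 8C 92 9E.
Offset 20: leading byte 0xC7 = 11000111 → 2-byte char #6 = C7 88.
Leading byte 0xC7 = 11000111 matches 110xxxxx → 2-byte sequence.
Byte 1: 0xC7 = 11000111, payload 00111 (5 bits).
Byte 2: 0x88 = 10001000 (10xxxxxx ✓), payload 001000.
Concatenate: 00111001000 = 0x1C8 (11 bits → U+01C8).

U+01C8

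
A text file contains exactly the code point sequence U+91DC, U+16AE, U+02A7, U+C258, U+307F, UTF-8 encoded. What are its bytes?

U+91DC: 3-byte form → E9 87 9C.
U+16AE: 3-byte form → E1 9A AE.
U+02A7: 2-byte form → CA A7.
U+C258: 3-byte form → EC 89 98.
U+307F: 3-byte form → E3 81 BF.
Concatenated (14 bytes): E9 87 9C E1 9A AE CA A7 EC 89 98 E3 81 BF.

E9 87 9C E1 9A AE CA A7 EC 89 98 E3 81 BF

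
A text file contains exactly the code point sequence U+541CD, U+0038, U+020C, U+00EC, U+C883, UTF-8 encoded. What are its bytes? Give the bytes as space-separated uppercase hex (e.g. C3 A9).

F1 94 87 8D 38 C8 8C C3 AC EC A2 83

U+541CD: 4-byte form → F1 94 87 8D.
U+0038: 1-byte form → 38.
U+020C: 2-byte form → C8 8C.
U+00EC: 2-byte form → C3 AC.
U+C883: 3-byte form → EC A2 83.
Concatenated (12 bytes): F1 94 87 8D 38 C8 8C C3 AC EC A2 83.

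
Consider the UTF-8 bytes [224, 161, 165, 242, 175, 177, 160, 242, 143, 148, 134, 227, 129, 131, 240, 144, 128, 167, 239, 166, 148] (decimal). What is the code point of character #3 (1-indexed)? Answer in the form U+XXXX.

Offset 0: leading byte 0xE0 = 11100000 → 3-byte char #1 = E0 A1 A5.
Offset 3: leading byte 0xF2 = 11110010 → 4-byte char #2 = F2 AF B1 A0.
Offset 7: leading byte 0xF2 = 11110010 → 4-byte char #3 = F2 8F 94 86.
Leading byte 0xF2 = 11110010 matches 11110xxx → 4-byte sequence.
Byte 1: 0xF2 = 11110010, payload 010 (3 bits).
Byte 2: 0x8F = 10001111 (10xxxxxx ✓), payload 001111.
Byte 3: 0x94 = 10010100 (10xxxxxx ✓), payload 010100.
Byte 4: 0x86 = 10000110 (10xxxxxx ✓), payload 000110.
Concatenate: 010001111010100000110 = 0x8F506 (21 bits → U+8F506).

U+8F506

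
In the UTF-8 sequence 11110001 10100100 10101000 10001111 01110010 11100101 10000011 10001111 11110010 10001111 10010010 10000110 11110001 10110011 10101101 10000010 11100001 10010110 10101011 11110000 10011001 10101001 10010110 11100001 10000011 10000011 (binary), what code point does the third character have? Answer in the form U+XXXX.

Offset 0: leading byte 0xF1 = 11110001 → 4-byte char #1 = F1 A4 A8 8F.
Offset 4: leading byte 0x72 = 01110010 → 1-byte char #2 = 72.
Offset 5: leading byte 0xE5 = 11100101 → 3-byte char #3 = E5 83 8F.
Leading byte 0xE5 = 11100101 matches 1110xxxx → 3-byte sequence.
Byte 1: 0xE5 = 11100101, payload 0101 (4 bits).
Byte 2: 0x83 = 10000011 (10xxxxxx ✓), payload 000011.
Byte 3: 0x8F = 10001111 (10xxxxxx ✓), payload 001111.
Concatenate: 0101000011001111 = 0x50CF (16 bits → U+50CF).

U+50CF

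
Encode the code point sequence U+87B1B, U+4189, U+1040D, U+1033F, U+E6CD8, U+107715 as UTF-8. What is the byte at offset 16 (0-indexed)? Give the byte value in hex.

0xA6

U+87B1B → 4-byte form F2 87 AC 9B at offsets 0–3.
U+4189 → 3-byte form E4 86 89 at offsets 4–6.
U+1040D → 4-byte form F0 90 90 8D at offsets 7–10.
U+1033F → 4-byte form F0 90 8C BF at offsets 11–14.
U+E6CD8 → 4-byte form F3 A6 B3 98 at offsets 15–18.
Offset 16 falls in char 5's range; it's byte 2 of F3 A6 B3 98 = 0xA6.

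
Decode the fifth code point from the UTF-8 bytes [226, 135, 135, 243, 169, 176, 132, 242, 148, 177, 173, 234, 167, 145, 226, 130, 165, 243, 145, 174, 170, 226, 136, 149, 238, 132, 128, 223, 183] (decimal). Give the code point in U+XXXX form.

U+20A5

Offset 0: leading byte 0xE2 = 11100010 → 3-byte char #1 = E2 87 87.
Offset 3: leading byte 0xF3 = 11110011 → 4-byte char #2 = F3 A9 B0 84.
Offset 7: leading byte 0xF2 = 11110010 → 4-byte char #3 = F2 94 B1 AD.
Offset 11: leading byte 0xEA = 11101010 → 3-byte char #4 = EA A7 91.
Offset 14: leading byte 0xE2 = 11100010 → 3-byte char #5 = E2 82 A5.
Leading byte 0xE2 = 11100010 matches 1110xxxx → 3-byte sequence.
Byte 1: 0xE2 = 11100010, payload 0010 (4 bits).
Byte 2: 0x82 = 10000010 (10xxxxxx ✓), payload 000010.
Byte 3: 0xA5 = 10100101 (10xxxxxx ✓), payload 100101.
Concatenate: 0010000010100101 = 0x20A5 (16 bits → U+20A5).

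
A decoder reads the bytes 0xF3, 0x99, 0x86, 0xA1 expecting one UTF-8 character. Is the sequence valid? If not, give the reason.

Leading byte 0xF3 = 11110011 → 4-byte form.
Continuation bytes 0x99=10011001, 0x86=10000110, 0xA1=10100001 all match 10xxxxxx.
Decoded value 0xD91A1 is ≥ 0x10000 (shortest form) and not a surrogate.

valid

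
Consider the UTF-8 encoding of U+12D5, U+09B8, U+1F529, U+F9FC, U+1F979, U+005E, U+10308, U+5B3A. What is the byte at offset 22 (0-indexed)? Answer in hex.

0xE5

U+12D5 → 3-byte form E1 8B 95 at offsets 0–2.
U+09B8 → 3-byte form E0 A6 B8 at offsets 3–5.
U+1F529 → 4-byte form F0 9F 94 A9 at offsets 6–9.
U+F9FC → 3-byte form EF A7 BC at offsets 10–12.
U+1F979 → 4-byte form F0 9F A5 B9 at offsets 13–16.
U+005E → 1-byte form 5E at offsets 17–17.
U+10308 → 4-byte form F0 90 8C 88 at offsets 18–21.
U+5B3A → 3-byte form E5 AC BA at offsets 22–24.
Offset 22 falls in char 8's range; it's byte 1 of E5 AC BA = 0xE5.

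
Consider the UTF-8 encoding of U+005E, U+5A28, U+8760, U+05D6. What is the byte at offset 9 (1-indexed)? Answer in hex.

1-indexed offset 9 is 0-indexed offset 8.
U+005E → 1-byte form 5E at offsets 0–0.
U+5A28 → 3-byte form E5 A8 A8 at offsets 1–3.
U+8760 → 3-byte form E8 9D A0 at offsets 4–6.
U+05D6 → 2-byte form D7 96 at offsets 7–8.
Offset 8 falls in char 4's range; it's byte 2 of D7 96 = 0x96.

0x96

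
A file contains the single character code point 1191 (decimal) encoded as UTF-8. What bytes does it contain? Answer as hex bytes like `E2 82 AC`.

U+04A7 = 0x4A7 = 1191 decimal. In range U+0080–U+07FF → 2-byte form: 110xxxxx 10xxxxxx.
Binary (11 bits): 10010100111.
Split 5+6: 10010 | 100111.
Byte 1: 11010010 = 0xD2.
Byte 2: 10100111 = 0xA7.

D2 A7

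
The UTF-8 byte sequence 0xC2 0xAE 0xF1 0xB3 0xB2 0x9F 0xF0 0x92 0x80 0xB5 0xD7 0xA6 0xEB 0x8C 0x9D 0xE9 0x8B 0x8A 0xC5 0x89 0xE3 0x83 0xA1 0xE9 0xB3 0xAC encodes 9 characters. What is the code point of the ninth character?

U+9CEC

Offset 0: leading byte 0xC2 = 11000010 → 2-byte char #1 = C2 AE.
Offset 2: leading byte 0xF1 = 11110001 → 4-byte char #2 = F1 B3 B2 9F.
Offset 6: leading byte 0xF0 = 11110000 → 4-byte char #3 = F0 92 80 B5.
Offset 10: leading byte 0xD7 = 11010111 → 2-byte char #4 = D7 A6.
Offset 12: leading byte 0xEB = 11101011 → 3-byte char #5 = EB 8C 9D.
Offset 15: leading byte 0xE9 = 11101001 → 3-byte char #6 = E9 8B 8A.
Offset 18: leading byte 0xC5 = 11000101 → 2-byte char #7 = C5 89.
Offset 20: leading byte 0xE3 = 11100011 → 3-byte char #8 = E3 83 A1.
Offset 23: leading byte 0xE9 = 11101001 → 3-byte char #9 = E9 B3 AC.
Leading byte 0xE9 = 11101001 matches 1110xxxx → 3-byte sequence.
Byte 1: 0xE9 = 11101001, payload 1001 (4 bits).
Byte 2: 0xB3 = 10110011 (10xxxxxx ✓), payload 110011.
Byte 3: 0xAC = 10101100 (10xxxxxx ✓), payload 101100.
Concatenate: 1001110011101100 = 0x9CEC (16 bits → U+9CEC).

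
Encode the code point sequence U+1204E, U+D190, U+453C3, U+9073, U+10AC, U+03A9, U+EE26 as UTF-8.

U+1204E: 4-byte form → F0 92 81 8E.
U+D190: 3-byte form → ED 86 90.
U+453C3: 4-byte form → F1 85 8F 83.
U+9073: 3-byte form → E9 81 B3.
U+10AC: 3-byte form → E1 82 AC.
U+03A9: 2-byte form → CE A9.
U+EE26: 3-byte form → EE B8 A6.
Concatenated (22 bytes): F0 92 81 8E ED 86 90 F1 85 8F 83 E9 81 B3 E1 82 AC CE A9 EE B8 A6.

F0 92 81 8E ED 86 90 F1 85 8F 83 E9 81 B3 E1 82 AC CE A9 EE B8 A6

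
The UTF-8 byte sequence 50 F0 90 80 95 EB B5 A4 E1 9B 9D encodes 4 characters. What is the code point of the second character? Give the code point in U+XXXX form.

Offset 0: leading byte 0x50 = 01010000 → 1-byte char #1 = 50.
Offset 1: leading byte 0xF0 = 11110000 → 4-byte char #2 = F0 90 80 95.
Leading byte 0xF0 = 11110000 matches 11110xxx → 4-byte sequence.
Byte 1: 0xF0 = 11110000, payload 000 (3 bits).
Byte 2: 0x90 = 10010000 (10xxxxxx ✓), payload 010000.
Byte 3: 0x80 = 10000000 (10xxxxxx ✓), payload 000000.
Byte 4: 0x95 = 10010101 (10xxxxxx ✓), payload 010101.
Concatenate: 000010000000000010101 = 0x10015 (21 bits → U+10015).

U+10015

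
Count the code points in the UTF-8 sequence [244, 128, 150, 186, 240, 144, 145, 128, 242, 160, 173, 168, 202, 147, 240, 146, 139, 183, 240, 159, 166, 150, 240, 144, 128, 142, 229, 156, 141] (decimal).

8

Byte at offset 0: 0xF4 = 11110100 → 4-byte char (#1). Advance 4.
Byte at offset 4: 0xF0 = 11110000 → 4-byte char (#2). Advance 4.
Byte at offset 8: 0xF2 = 11110010 → 4-byte char (#3). Advance 4.
Byte at offset 12: 0xCA = 11001010 → 2-byte char (#4). Advance 2.
Byte at offset 14: 0xF0 = 11110000 → 4-byte char (#5). Advance 4.
Byte at offset 18: 0xF0 = 11110000 → 4-byte char (#6). Advance 4.
Byte at offset 22: 0xF0 = 11110000 → 4-byte char (#7). Advance 4.
Byte at offset 26: 0xE5 = 11100101 → 3-byte char (#8). Advance 3.
Reached end at offset 29 after 8 code points.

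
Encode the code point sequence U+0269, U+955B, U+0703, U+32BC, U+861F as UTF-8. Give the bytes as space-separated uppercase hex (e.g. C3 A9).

C9 A9 E9 95 9B DC 83 E3 8A BC E8 98 9F

U+0269: 2-byte form → C9 A9.
U+955B: 3-byte form → E9 95 9B.
U+0703: 2-byte form → DC 83.
U+32BC: 3-byte form → E3 8A BC.
U+861F: 3-byte form → E8 98 9F.
Concatenated (13 bytes): C9 A9 E9 95 9B DC 83 E3 8A BC E8 98 9F.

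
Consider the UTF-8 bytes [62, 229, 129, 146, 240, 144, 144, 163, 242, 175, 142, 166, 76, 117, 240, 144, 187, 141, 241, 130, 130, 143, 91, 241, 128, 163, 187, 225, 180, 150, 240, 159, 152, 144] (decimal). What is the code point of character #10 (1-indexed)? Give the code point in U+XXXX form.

Offset 0: leading byte 0x3E = 00111110 → 1-byte char #1 = 3E.
Offset 1: leading byte 0xE5 = 11100101 → 3-byte char #2 = E5 81 92.
Offset 4: leading byte 0xF0 = 11110000 → 4-byte char #3 = F0 90 90 A3.
Offset 8: leading byte 0xF2 = 11110010 → 4-byte char #4 = F2 AF 8E A6.
Offset 12: leading byte 0x4C = 01001100 → 1-byte char #5 = 4C.
Offset 13: leading byte 0x75 = 01110101 → 1-byte char #6 = 75.
Offset 14: leading byte 0xF0 = 11110000 → 4-byte char #7 = F0 90 BB 8D.
Offset 18: leading byte 0xF1 = 11110001 → 4-byte char #8 = F1 82 82 8F.
Offset 22: leading byte 0x5B = 01011011 → 1-byte char #9 = 5B.
Offset 23: leading byte 0xF1 = 11110001 → 4-byte char #10 = F1 80 A3 BB.
Leading byte 0xF1 = 11110001 matches 11110xxx → 4-byte sequence.
Byte 1: 0xF1 = 11110001, payload 001 (3 bits).
Byte 2: 0x80 = 10000000 (10xxxxxx ✓), payload 000000.
Byte 3: 0xA3 = 10100011 (10xxxxxx ✓), payload 100011.
Byte 4: 0xBB = 10111011 (10xxxxxx ✓), payload 111011.
Concatenate: 001000000100011111011 = 0x408FB (21 bits → U+408FB).

U+408FB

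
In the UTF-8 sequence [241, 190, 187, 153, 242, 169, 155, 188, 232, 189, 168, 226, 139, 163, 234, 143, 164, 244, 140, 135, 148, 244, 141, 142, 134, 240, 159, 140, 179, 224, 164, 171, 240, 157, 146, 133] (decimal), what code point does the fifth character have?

Offset 0: leading byte 0xF1 = 11110001 → 4-byte char #1 = F1 BE BB 99.
Offset 4: leading byte 0xF2 = 11110010 → 4-byte char #2 = F2 A9 9B BC.
Offset 8: leading byte 0xE8 = 11101000 → 3-byte char #3 = E8 BD A8.
Offset 11: leading byte 0xE2 = 11100010 → 3-byte char #4 = E2 8B A3.
Offset 14: leading byte 0xEA = 11101010 → 3-byte char #5 = EA 8F A4.
Leading byte 0xEA = 11101010 matches 1110xxxx → 3-byte sequence.
Byte 1: 0xEA = 11101010, payload 1010 (4 bits).
Byte 2: 0x8F = 10001111 (10xxxxxx ✓), payload 001111.
Byte 3: 0xA4 = 10100100 (10xxxxxx ✓), payload 100100.
Concatenate: 1010001111100100 = 0xA3E4 (16 bits → U+A3E4).

U+A3E4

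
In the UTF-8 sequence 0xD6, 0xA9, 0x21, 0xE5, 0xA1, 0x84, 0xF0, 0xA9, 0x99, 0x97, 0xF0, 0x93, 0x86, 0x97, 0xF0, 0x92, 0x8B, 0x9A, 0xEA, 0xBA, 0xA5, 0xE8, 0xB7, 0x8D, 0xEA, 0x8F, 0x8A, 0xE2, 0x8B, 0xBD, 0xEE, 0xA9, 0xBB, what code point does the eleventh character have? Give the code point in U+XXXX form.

U+EA7B

Offset 0: leading byte 0xD6 = 11010110 → 2-byte char #1 = D6 A9.
Offset 2: leading byte 0x21 = 00100001 → 1-byte char #2 = 21.
Offset 3: leading byte 0xE5 = 11100101 → 3-byte char #3 = E5 A1 84.
Offset 6: leading byte 0xF0 = 11110000 → 4-byte char #4 = F0 A9 99 97.
Offset 10: leading byte 0xF0 = 11110000 → 4-byte char #5 = F0 93 86 97.
Offset 14: leading byte 0xF0 = 11110000 → 4-byte char #6 = F0 92 8B 9A.
Offset 18: leading byte 0xEA = 11101010 → 3-byte char #7 = EA BA A5.
Offset 21: leading byte 0xE8 = 11101000 → 3-byte char #8 = E8 B7 8D.
Offset 24: leading byte 0xEA = 11101010 → 3-byte char #9 = EA 8F 8A.
Offset 27: leading byte 0xE2 = 11100010 → 3-byte char #10 = E2 8B BD.
Offset 30: leading byte 0xEE = 11101110 → 3-byte char #11 = EE A9 BB.
Leading byte 0xEE = 11101110 matches 1110xxxx → 3-byte sequence.
Byte 1: 0xEE = 11101110, payload 1110 (4 bits).
Byte 2: 0xA9 = 10101001 (10xxxxxx ✓), payload 101001.
Byte 3: 0xBB = 10111011 (10xxxxxx ✓), payload 111011.
Concatenate: 1110101001111011 = 0xEA7B (16 bits → U+EA7B).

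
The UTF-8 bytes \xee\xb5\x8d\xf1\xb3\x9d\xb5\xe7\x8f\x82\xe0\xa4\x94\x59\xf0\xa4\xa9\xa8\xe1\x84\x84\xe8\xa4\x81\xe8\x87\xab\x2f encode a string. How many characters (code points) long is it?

10

Byte at offset 0: 0xEE = 11101110 → 3-byte char (#1). Advance 3.
Byte at offset 3: 0xF1 = 11110001 → 4-byte char (#2). Advance 4.
Byte at offset 7: 0xE7 = 11100111 → 3-byte char (#3). Advance 3.
Byte at offset 10: 0xE0 = 11100000 → 3-byte char (#4). Advance 3.
Byte at offset 13: 0x59 = 01011001 → 1-byte char (#5). Advance 1.
Byte at offset 14: 0xF0 = 11110000 → 4-byte char (#6). Advance 4.
Byte at offset 18: 0xE1 = 11100001 → 3-byte char (#7). Advance 3.
Byte at offset 21: 0xE8 = 11101000 → 3-byte char (#8). Advance 3.
Byte at offset 24: 0xE8 = 11101000 → 3-byte char (#9). Advance 3.
Byte at offset 27: 0x2F = 00101111 → 1-byte char (#10). Advance 1.
Reached end at offset 28 after 10 code points.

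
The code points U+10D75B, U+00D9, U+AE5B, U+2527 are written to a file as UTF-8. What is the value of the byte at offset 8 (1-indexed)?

0xB9

1-indexed offset 8 is 0-indexed offset 7.
U+10D75B → 4-byte form F4 8D 9D 9B at offsets 0–3.
U+00D9 → 2-byte form C3 99 at offsets 4–5.
U+AE5B → 3-byte form EA B9 9B at offsets 6–8.
Offset 7 falls in char 3's range; it's byte 2 of EA B9 9B = 0xB9.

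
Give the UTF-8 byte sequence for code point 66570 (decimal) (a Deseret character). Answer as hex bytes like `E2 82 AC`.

U+1040A = 0x1040A = 66570 decimal. In range U+10000–U+10FFFF → 4-byte form: 11110xxx 10xxxxxx 10xxxxxx 10xxxxxx.
Binary (21 bits): 000010000010000001010.
Split 3+6+6+6: 000 | 010000 | 010000 | 001010.
Byte 1: 11110000 = 0xF0.
Byte 2: 10010000 = 0x90.
Byte 3: 10010000 = 0x90.
Byte 4: 10001010 = 0x8A.

F0 90 90 8A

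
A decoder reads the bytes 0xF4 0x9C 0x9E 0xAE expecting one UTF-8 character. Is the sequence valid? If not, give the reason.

invalid (encodes a value above U+10FFFF)

Leading byte 0xF4 = 11110100 → 4-byte form.
Payload = 0x11C7AE, which exceeds U+10FFFF, the maximum Unicode code point. (Leading bytes F5–FF, or F4 followed by ≥ 0x90, are invalid.)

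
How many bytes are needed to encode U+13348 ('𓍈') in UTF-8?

U+13348 = 0x13348. UTF-8 uses 1 byte below 0x80, 2 below 0x800, 3 below 0x10000, 4 up to 0x10FFFF. 0x13348 is in U+10000–U+10FFFF → 4 bytes.

4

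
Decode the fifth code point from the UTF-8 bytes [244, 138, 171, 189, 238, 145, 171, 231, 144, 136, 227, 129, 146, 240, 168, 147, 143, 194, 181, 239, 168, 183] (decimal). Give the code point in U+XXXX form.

Offset 0: leading byte 0xF4 = 11110100 → 4-byte char #1 = F4 8A AB BD.
Offset 4: leading byte 0xEE = 11101110 → 3-byte char #2 = EE 91 AB.
Offset 7: leading byte 0xE7 = 11100111 → 3-byte char #3 = E7 90 88.
Offset 10: leading byte 0xE3 = 11100011 → 3-byte char #4 = E3 81 92.
Offset 13: leading byte 0xF0 = 11110000 → 4-byte char #5 = F0 A8 93 8F.
Leading byte 0xF0 = 11110000 matches 11110xxx → 4-byte sequence.
Byte 1: 0xF0 = 11110000, payload 000 (3 bits).
Byte 2: 0xA8 = 10101000 (10xxxxxx ✓), payload 101000.
Byte 3: 0x93 = 10010011 (10xxxxxx ✓), payload 010011.
Byte 4: 0x8F = 10001111 (10xxxxxx ✓), payload 001111.
Concatenate: 000101000010011001111 = 0x284CF (21 bits → U+284CF).

U+284CF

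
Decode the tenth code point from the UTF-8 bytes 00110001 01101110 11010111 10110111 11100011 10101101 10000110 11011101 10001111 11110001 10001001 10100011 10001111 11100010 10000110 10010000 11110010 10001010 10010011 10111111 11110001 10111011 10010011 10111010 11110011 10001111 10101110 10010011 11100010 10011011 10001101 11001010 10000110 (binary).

Offset 0: leading byte 0x31 = 00110001 → 1-byte char #1 = 31.
Offset 1: leading byte 0x6E = 01101110 → 1-byte char #2 = 6E.
Offset 2: leading byte 0xD7 = 11010111 → 2-byte char #3 = D7 B7.
Offset 4: leading byte 0xE3 = 11100011 → 3-byte char #4 = E3 AD 86.
Offset 7: leading byte 0xDD = 11011101 → 2-byte char #5 = DD 8F.
Offset 9: leading byte 0xF1 = 11110001 → 4-byte char #6 = F1 89 A3 8F.
Offset 13: leading byte 0xE2 = 11100010 → 3-byte char #7 = E2 86 90.
Offset 16: leading byte 0xF2 = 11110010 → 4-byte char #8 = F2 8A 93 BF.
Offset 20: leading byte 0xF1 = 11110001 → 4-byte char #9 = F1 BB 93 BA.
Offset 24: leading byte 0xF3 = 11110011 → 4-byte char #10 = F3 8F AE 93.
Leading byte 0xF3 = 11110011 matches 11110xxx → 4-byte sequence.
Byte 1: 0xF3 = 11110011, payload 011 (3 bits).
Byte 2: 0x8F = 10001111 (10xxxxxx ✓), payload 001111.
Byte 3: 0xAE = 10101110 (10xxxxxx ✓), payload 101110.
Byte 4: 0x93 = 10010011 (10xxxxxx ✓), payload 010011.
Concatenate: 011001111101110010011 = 0xCFB93 (21 bits → U+CFB93).

U+CFB93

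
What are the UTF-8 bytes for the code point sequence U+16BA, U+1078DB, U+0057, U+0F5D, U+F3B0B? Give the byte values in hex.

E1 9A BA F4 87 A3 9B 57 E0 BD 9D F3 B3 AC 8B

U+16BA: 3-byte form → E1 9A BA.
U+1078DB: 4-byte form → F4 87 A3 9B.
U+0057: 1-byte form → 57.
U+0F5D: 3-byte form → E0 BD 9D.
U+F3B0B: 4-byte form → F3 B3 AC 8B.
Concatenated (15 bytes): E1 9A BA F4 87 A3 9B 57 E0 BD 9D F3 B3 AC 8B.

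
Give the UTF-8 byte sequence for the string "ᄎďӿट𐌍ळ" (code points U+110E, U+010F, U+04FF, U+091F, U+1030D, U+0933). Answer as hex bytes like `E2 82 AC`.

E1 84 8E C4 8F D3 BF E0 A4 9F F0 90 8C 8D E0 A4 B3

U+110E: 3-byte form → E1 84 8E.
U+010F: 2-byte form → C4 8F.
U+04FF: 2-byte form → D3 BF.
U+091F: 3-byte form → E0 A4 9F.
U+1030D: 4-byte form → F0 90 8C 8D.
U+0933: 3-byte form → E0 A4 B3.
Concatenated (17 bytes): E1 84 8E C4 8F D3 BF E0 A4 9F F0 90 8C 8D E0 A4 B3.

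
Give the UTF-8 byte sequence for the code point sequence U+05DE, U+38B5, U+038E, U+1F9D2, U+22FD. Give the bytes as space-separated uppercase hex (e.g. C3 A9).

U+05DE: 2-byte form → D7 9E.
U+38B5: 3-byte form → E3 A2 B5.
U+038E: 2-byte form → CE 8E.
U+1F9D2: 4-byte form → F0 9F A7 92.
U+22FD: 3-byte form → E2 8B BD.
Concatenated (14 bytes): D7 9E E3 A2 B5 CE 8E F0 9F A7 92 E2 8B BD.

D7 9E E3 A2 B5 CE 8E F0 9F A7 92 E2 8B BD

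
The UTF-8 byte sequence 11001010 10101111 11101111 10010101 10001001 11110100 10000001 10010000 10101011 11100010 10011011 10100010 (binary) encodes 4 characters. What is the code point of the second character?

Offset 0: leading byte 0xCA = 11001010 → 2-byte char #1 = CA AF.
Offset 2: leading byte 0xEF = 11101111 → 3-byte char #2 = EF 95 89.
Leading byte 0xEF = 11101111 matches 1110xxxx → 3-byte sequence.
Byte 1: 0xEF = 11101111, payload 1111 (4 bits).
Byte 2: 0x95 = 10010101 (10xxxxxx ✓), payload 010101.
Byte 3: 0x89 = 10001001 (10xxxxxx ✓), payload 001001.
Concatenate: 1111010101001001 = 0xF549 (16 bits → U+F549).

U+F549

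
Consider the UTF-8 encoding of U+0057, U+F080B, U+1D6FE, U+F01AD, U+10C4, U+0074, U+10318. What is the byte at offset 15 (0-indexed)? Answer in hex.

0x84

U+0057 → 1-byte form 57 at offsets 0–0.
U+F080B → 4-byte form F3 B0 A0 8B at offsets 1–4.
U+1D6FE → 4-byte form F0 9D 9B BE at offsets 5–8.
U+F01AD → 4-byte form F3 B0 86 AD at offsets 9–12.
U+10C4 → 3-byte form E1 83 84 at offsets 13–15.
Offset 15 falls in char 5's range; it's byte 3 of E1 83 84 = 0x84.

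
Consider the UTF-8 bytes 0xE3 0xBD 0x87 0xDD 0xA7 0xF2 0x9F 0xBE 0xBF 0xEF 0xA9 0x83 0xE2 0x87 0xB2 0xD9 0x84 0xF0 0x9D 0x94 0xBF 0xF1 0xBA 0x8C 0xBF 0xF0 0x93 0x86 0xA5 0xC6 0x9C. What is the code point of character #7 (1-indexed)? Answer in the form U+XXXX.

U+1D53F

Offset 0: leading byte 0xE3 = 11100011 → 3-byte char #1 = E3 BD 87.
Offset 3: leading byte 0xDD = 11011101 → 2-byte char #2 = DD A7.
Offset 5: leading byte 0xF2 = 11110010 → 4-byte char #3 = F2 9F BE BF.
Offset 9: leading byte 0xEF = 11101111 → 3-byte char #4 = EF A9 83.
Offset 12: leading byte 0xE2 = 11100010 → 3-byte char #5 = E2 87 B2.
Offset 15: leading byte 0xD9 = 11011001 → 2-byte char #6 = D9 84.
Offset 17: leading byte 0xF0 = 11110000 → 4-byte char #7 = F0 9D 94 BF.
Leading byte 0xF0 = 11110000 matches 11110xxx → 4-byte sequence.
Byte 1: 0xF0 = 11110000, payload 000 (3 bits).
Byte 2: 0x9D = 10011101 (10xxxxxx ✓), payload 011101.
Byte 3: 0x94 = 10010100 (10xxxxxx ✓), payload 010100.
Byte 4: 0xBF = 10111111 (10xxxxxx ✓), payload 111111.
Concatenate: 000011101010100111111 = 0x1D53F (21 bits → U+1D53F).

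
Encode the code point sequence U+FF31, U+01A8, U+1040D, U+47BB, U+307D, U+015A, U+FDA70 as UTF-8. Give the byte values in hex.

EF BC B1 C6 A8 F0 90 90 8D E4 9E BB E3 81 BD C5 9A F3 BD A9 B0

U+FF31: 3-byte form → EF BC B1.
U+01A8: 2-byte form → C6 A8.
U+1040D: 4-byte form → F0 90 90 8D.
U+47BB: 3-byte form → E4 9E BB.
U+307D: 3-byte form → E3 81 BD.
U+015A: 2-byte form → C5 9A.
U+FDA70: 4-byte form → F3 BD A9 B0.
Concatenated (21 bytes): EF BC B1 C6 A8 F0 90 90 8D E4 9E BB E3 81 BD C5 9A F3 BD A9 B0.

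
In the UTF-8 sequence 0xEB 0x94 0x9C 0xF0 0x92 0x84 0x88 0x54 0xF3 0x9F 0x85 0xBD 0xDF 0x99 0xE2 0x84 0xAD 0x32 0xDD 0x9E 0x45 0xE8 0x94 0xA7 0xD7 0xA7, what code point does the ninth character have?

Offset 0: leading byte 0xEB = 11101011 → 3-byte char #1 = EB 94 9C.
Offset 3: leading byte 0xF0 = 11110000 → 4-byte char #2 = F0 92 84 88.
Offset 7: leading byte 0x54 = 01010100 → 1-byte char #3 = 54.
Offset 8: leading byte 0xF3 = 11110011 → 4-byte char #4 = F3 9F 85 BD.
Offset 12: leading byte 0xDF = 11011111 → 2-byte char #5 = DF 99.
Offset 14: leading byte 0xE2 = 11100010 → 3-byte char #6 = E2 84 AD.
Offset 17: leading byte 0x32 = 00110010 → 1-byte char #7 = 32.
Offset 18: leading byte 0xDD = 11011101 → 2-byte char #8 = DD 9E.
Offset 20: leading byte 0x45 = 01000101 → 1-byte char #9 = 45.
Leading byte 0x45 = 01000101 matches 0xxxxxxx → 1-byte sequence.
Byte 1: 0x45 = 01000101, payload 1000101 (7 bits).
Concatenate: 1000101 = 0x45 (7 bits → U+0045).

U+0045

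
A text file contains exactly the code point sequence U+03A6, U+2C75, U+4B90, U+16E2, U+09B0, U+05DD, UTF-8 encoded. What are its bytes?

U+03A6: 2-byte form → CE A6.
U+2C75: 3-byte form → E2 B1 B5.
U+4B90: 3-byte form → E4 AE 90.
U+16E2: 3-byte form → E1 9B A2.
U+09B0: 3-byte form → E0 A6 B0.
U+05DD: 2-byte form → D7 9D.
Concatenated (16 bytes): CE A6 E2 B1 B5 E4 AE 90 E1 9B A2 E0 A6 B0 D7 9D.

CE A6 E2 B1 B5 E4 AE 90 E1 9B A2 E0 A6 B0 D7 9D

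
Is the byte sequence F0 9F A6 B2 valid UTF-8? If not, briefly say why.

valid

Leading byte 0xF0 = 11110000 → 4-byte form.
Continuation bytes 0x9F=10011111, 0xA6=10100110, 0xB2=10110010 all match 10xxxxxx.
Decoded value 0x1F9B2 is ≥ 0x10000 (shortest form) and not a surrogate.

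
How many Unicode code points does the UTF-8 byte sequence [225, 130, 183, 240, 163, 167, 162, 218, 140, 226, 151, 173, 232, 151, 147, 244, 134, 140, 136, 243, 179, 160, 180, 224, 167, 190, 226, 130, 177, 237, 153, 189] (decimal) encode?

10

Byte at offset 0: 0xE1 = 11100001 → 3-byte char (#1). Advance 3.
Byte at offset 3: 0xF0 = 11110000 → 4-byte char (#2). Advance 4.
Byte at offset 7: 0xDA = 11011010 → 2-byte char (#3). Advance 2.
Byte at offset 9: 0xE2 = 11100010 → 3-byte char (#4). Advance 3.
Byte at offset 12: 0xE8 = 11101000 → 3-byte char (#5). Advance 3.
Byte at offset 15: 0xF4 = 11110100 → 4-byte char (#6). Advance 4.
Byte at offset 19: 0xF3 = 11110011 → 4-byte char (#7). Advance 4.
Byte at offset 23: 0xE0 = 11100000 → 3-byte char (#8). Advance 3.
Byte at offset 26: 0xE2 = 11100010 → 3-byte char (#9). Advance 3.
Byte at offset 29: 0xED = 11101101 → 3-byte char (#10). Advance 3.
Reached end at offset 32 after 10 code points.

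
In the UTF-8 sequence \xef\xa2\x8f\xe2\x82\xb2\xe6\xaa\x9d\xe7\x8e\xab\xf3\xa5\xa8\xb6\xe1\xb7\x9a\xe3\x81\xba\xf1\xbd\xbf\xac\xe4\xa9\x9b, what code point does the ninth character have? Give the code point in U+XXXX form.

U+4A5B

Offset 0: leading byte 0xEF = 11101111 → 3-byte char #1 = EF A2 8F.
Offset 3: leading byte 0xE2 = 11100010 → 3-byte char #2 = E2 82 B2.
Offset 6: leading byte 0xE6 = 11100110 → 3-byte char #3 = E6 AA 9D.
Offset 9: leading byte 0xE7 = 11100111 → 3-byte char #4 = E7 8E AB.
Offset 12: leading byte 0xF3 = 11110011 → 4-byte char #5 = F3 A5 A8 B6.
Offset 16: leading byte 0xE1 = 11100001 → 3-byte char #6 = E1 B7 9A.
Offset 19: leading byte 0xE3 = 11100011 → 3-byte char #7 = E3 81 BA.
Offset 22: leading byte 0xF1 = 11110001 → 4-byte char #8 = F1 BD BF AC.
Offset 26: leading byte 0xE4 = 11100100 → 3-byte char #9 = E4 A9 9B.
Leading byte 0xE4 = 11100100 matches 1110xxxx → 3-byte sequence.
Byte 1: 0xE4 = 11100100, payload 0100 (4 bits).
Byte 2: 0xA9 = 10101001 (10xxxxxx ✓), payload 101001.
Byte 3: 0x9B = 10011011 (10xxxxxx ✓), payload 011011.
Concatenate: 0100101001011011 = 0x4A5B (16 bits → U+4A5B).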